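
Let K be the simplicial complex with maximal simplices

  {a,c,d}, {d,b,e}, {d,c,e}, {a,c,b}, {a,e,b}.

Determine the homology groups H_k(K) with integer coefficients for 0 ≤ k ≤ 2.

We work with the vertex ordering a < b < c < d < e. The simplices of K, each written with vertices in increasing order, are:

  0-simplices (5): a, b, c, d, e
  1-simplices (10): ab, ac, ad, ae, bc, bd, be, cd, ce, de
  2-simplices (5): abc, abe, acd, bde, cde

so the chain groups are C_0 ≅ Z^5, C_1 ≅ Z^10, C_2 ≅ Z^5.

The boundary map ∂_1: C_1 → C_0 sends each edge [p,q] (with p < q) to q − p. For instance
  ∂ab = b − a.
As a 5×10 matrix over Z this has rank 4, with invariant factors (1,1,1,1).

Boundary ∂_2: C_2 → C_1 maps a triangle to the signed sum of its edges. For instance
  ∂abc = bc − ac + ab,
  ∂acd = cd − ad + ac.
The resulting 10×5 matrix has rank 5, and its Smith normal form has invariant factors (1,1,1,1,1).

Reading off H_k = ker ∂_k / im ∂_{k+1}:

  H_0: rank C_0 − rank ∂_1 = 5 − 4 = 1, and the invariant factors of ∂_1 are all 1, so H_0 ≅ Z.
  H_1: rank ker ∂_1 − rank ∂_2 = (10 − 4) − 5 = 1, and the invariant factors of ∂_2 are all 1, so H_1 ≅ Z.
  H_2: rank ker ∂_2 − rank ∂_3 = (5 − 5) − 0 = 0, and there is no ∂_3, so H_2 ≅ 0.

H_0 = Z,  H_1 = Z,  H_2 = 0.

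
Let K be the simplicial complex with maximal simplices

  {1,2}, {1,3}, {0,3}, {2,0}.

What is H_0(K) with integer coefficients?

Order the vertices as 0 < 1 < 2 < 3. Listing each simplex with vertices in this order, K has dimension 1 with simplices:

  0-simplices (4): [0], [1], [2], [3]
  1-simplices (4): [0,2], [0,3], [1,2], [1,3]

giving chain groups C_0 ≅ Z^4, C_1 ≅ Z^4.

∂_1: C_1 → C_0 is given by ∂[p,q] = [q] − [p].
The resulting 4×4 matrix has rank 3, and its Smith normal form has invariant factors (1,1,1).

Computing H_k = (kernel of ∂_k) / (image of ∂_{k+1}):

  H_0: rank C_0 − rank ∂_1 = 4 − 3 = 1, and the invariant factors of ∂_1 are all 1, so H_0 = Z.

H_0 = Z.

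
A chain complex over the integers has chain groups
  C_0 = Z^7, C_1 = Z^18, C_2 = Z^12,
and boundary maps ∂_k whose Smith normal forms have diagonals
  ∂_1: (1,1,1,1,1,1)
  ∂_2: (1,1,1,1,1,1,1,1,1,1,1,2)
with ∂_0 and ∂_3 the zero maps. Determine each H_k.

H_0: b_0 = 7 − 0 − 6 = 1; torsion from ∂_1 factors > 1: none. So H_0 = Z.
H_1: b_1 = 18 − 6 − 12 = 0; torsion from ∂_2 factors > 1: [2]. So H_1 = Z/2.
H_2: b_2 = 12 − 12 − 0 = 0; torsion from ∂_3 factors > 1: none. So H_2 = 0.

H_0 = Z,  H_1 = Z/2,  H_2 = 0.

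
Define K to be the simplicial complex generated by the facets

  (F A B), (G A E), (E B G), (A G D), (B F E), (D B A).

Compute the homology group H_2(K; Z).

Order the vertices as A < B < D < E < F < G. Listing each simplex with vertices in this order, K has dimension 2 with simplices:

  0-simplices (6): A, B, D, E, F, G
  1-simplices (12): AB, AD, AE, AF, AG, BD, BE, BF, BG, DG, EF, EG
  2-simplices (6): ABD, ABF, ADG, AEG, BEF, BEG

giving chain groups C_0 ≅ Z^6, C_1 ≅ Z^12, C_2 ≅ Z^6.

∂_1: C_1 → C_0 is given by ∂[p,q] = [q] − [p]. For instance
  ∂DG = G − D.
The resulting 6×12 matrix has rank 5, and its Smith normal form has invariant factors (1,1,1,1,1).

∂_2: C_2 → C_1 maps a triangle to the signed sum of its edges. For instance
  ∂ABD = BD − AD + AB,
  ∂BEF = EF − BF + BE.
As a 12×6 matrix over Z this has rank 6, with invariant factors (1,1,1,1,1,1).

Computing H_k = (kernel of ∂_k) / (image of ∂_{k+1}):

  H_2: rank ker ∂_2 − rank ∂_3 = (6 − 6) − 0 = 0, and there is no ∂_3, so H_2 ≅ 0.

(K is a triangulation of the cylinder S^1 x I.)

H_2 = 0.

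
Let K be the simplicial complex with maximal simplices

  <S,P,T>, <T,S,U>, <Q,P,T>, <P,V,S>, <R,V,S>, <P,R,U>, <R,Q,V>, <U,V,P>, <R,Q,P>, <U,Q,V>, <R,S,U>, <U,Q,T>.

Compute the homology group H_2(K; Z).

Fix the vertex order P < Q < R < S < T < U < V and write every simplex with vertices in increasing order. Then dim K = 2 and the simplices of K are:

  0-simplices (7): P, Q, R, S, T, U, V
  1-simplices (18): PQ, PR, PS, PT, PU, PV, QR, QT, QU, QV, RS, RU, RV, ST, SU, SV, TU, UV
  2-simplices (12): PQR, PQT, PRU, PST, PSV, PUV, QRV, QTU, QUV, RSU, RSV, STU

giving chain groups C_0 ≅ Z^7, C_1 ≅ Z^18, C_2 ≅ Z^12.

The boundary map ∂_1: C_1 → C_0 is given by ∂[p,q] = [q] − [p].
As a 7×18 matrix over Z this has rank 6, with invariant factors (1,1,1,1,1,1).

∂_2: C_2 → C_1 maps a triangle to the signed sum of its edges. For instance
  ∂QRV = RV − QV + QR,
  ∂QTU = TU − QU + QT.
The 18×12 boundary matrix has rank 12 and Smith normal form diag(1,1,1,1,1,1,1,1,1,1,1,2).

Now H_k = ker ∂_k / im ∂_{k+1}, so:

  H_2: rank ker ∂_2 − rank ∂_3 = (12 − 12) − 0 = 0, and there is no ∂_3, so H_2 ≅ 0.

(K is a triangulation of the real projective plane RP^2.)

H_2 = 0.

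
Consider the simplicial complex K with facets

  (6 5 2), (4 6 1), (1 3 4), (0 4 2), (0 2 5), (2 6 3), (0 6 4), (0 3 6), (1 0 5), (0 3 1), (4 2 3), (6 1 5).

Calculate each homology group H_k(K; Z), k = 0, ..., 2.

Order the vertices as 0 < 1 < 2 < 3 < 4 < 5 < 6. Listing each simplex with vertices in this order, K has dimension 2 with simplices:

  0-simplices (7): [0], [1], [2], [3], [4], [5], [6]
  1-simplices (18): [0,1], [0,2], [0,3], [0,4], [0,5], [0,6], [1,3], [1,4], [1,5], [1,6], [2,3], [2,4], [2,5], [2,6], [3,4], [3,6], [4,6], [5,6]
  2-simplices (12): [0,1,3], [0,1,5], [0,2,4], [0,2,5], [0,3,6], [0,4,6], [1,3,4], [1,4,6], [1,5,6], [2,3,4], [2,3,6], [2,5,6]

so the chain groups are C_0 ≅ Z^7, C_1 ≅ Z^18, C_2 ≅ Z^12.

∂_1: C_1 → C_0 sends each edge [p,q] (with p < q) to q − p. For instance
  ∂[0,1] = [1] − [0].
The resulting 7×18 matrix has rank 6, and its Smith normal form has invariant factors (1,1,1,1,1,1).

∂_2: C_2 → C_1 sends each 2-simplex [p,q,r] to [q,r] − [p,r] + [p,q]. For instance
  ∂[2,3,6] = [3,6] − [2,6] + [2,3],
  ∂[1,5,6] = [5,6] − [1,6] + [1,5].
As a 18×12 matrix over Z this has rank 12, with invariant factors (1,1,1,1,1,1,1,1,1,1,1,2).

Computing H_k = (kernel of ∂_k) / (image of ∂_{k+1}):

  H_0: rank C_0 − rank ∂_1 = 7 − 6 = 1, and the invariant factors of ∂_1 are all 1, so H_0 = Z.
  H_1: rank ker ∂_1 − rank ∂_2 = (18 − 6) − 12 = 0, and ∂_2 has invariant factor 2 > 1, so H_1 = Z_2.
  H_2: rank ker ∂_2 − rank ∂_3 = (12 − 12) − 0 = 0, and there is no ∂_3, so H_2 = 0.

As a check, the Euler characteristic is 7 − 18 + 12 = 1, which agrees with 1 − 0 + 0 = 1.

H_0 = Z,  H_1 = Z_2,  H_2 = 0.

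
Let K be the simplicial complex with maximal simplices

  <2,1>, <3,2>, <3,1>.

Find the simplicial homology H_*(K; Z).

H_0 = Z,  H_1 = Z.

Take the total order 1 < 2 < 3 on the vertex set. Then K (dimension 1) consists of the simplices:

  0-simplices (3): [1], [2], [3]
  1-simplices (3): [1,2], [1,3], [2,3]

so the chain groups are C_0 ≅ Z^3, C_1 ≅ Z^3.

∂_1: C_1 → C_0 maps an edge to its endpoints' difference, ∂[p,q] = q − p. For instance
  ∂[1,2] = [2] − [1].
As a 3×3 matrix over Z this has rank 2, with invariant factors (1,1).

From H_k ≅ ker(∂_k) / im(∂_{k+1}) we obtain:

  H_0: rank C_0 − rank ∂_1 = 3 − 2 = 1, and the invariant factors of ∂_1 are all 1, so H_0 = Z.
  H_1: rank ker ∂_1 − rank ∂_2 = (3 − 2) − 0 = 1, and there is no ∂_2, so H_1 = Z.

As a check, the Euler characteristic is 3 − 3 = 0, which agrees with 1 − 1 = 0.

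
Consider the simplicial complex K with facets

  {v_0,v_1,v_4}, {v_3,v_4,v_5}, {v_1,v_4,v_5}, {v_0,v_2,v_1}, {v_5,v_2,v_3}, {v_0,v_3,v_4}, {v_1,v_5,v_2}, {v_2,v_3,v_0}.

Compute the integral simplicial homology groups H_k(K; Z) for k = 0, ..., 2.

Order the vertices as v_0 < v_1 < v_2 < v_3 < v_4 < v_5. Listing each simplex with vertices in this order, K has dimension 2 with simplices:

  0-simplices (6): [v_0], [v_1], [v_2], [v_3], [v_4], [v_5]
  1-simplices (12): [v_0,v_1], [v_0,v_2], [v_0,v_3], [v_0,v_4], [v_1,v_2], [v_1,v_4], [v_1,v_5], [v_2,v_3], [v_2,v_5], [v_3,v_4], [v_3,v_5], [v_4,v_5]
  2-simplices (8): [v_0,v_1,v_2], [v_0,v_1,v_4], [v_0,v_2,v_3], [v_0,v_3,v_4], [v_1,v_2,v_5], [v_1,v_4,v_5], [v_2,v_3,v_5], [v_3,v_4,v_5]

Hence C_0 ≅ Z^6, C_1 ≅ Z^12, C_2 ≅ Z^8.

∂_1: C_1 → C_0 is given by ∂[p,q] = [q] − [p]. For instance
  ∂[v_3,v_5] = [v_5] − [v_3].
The resulting 6×12 matrix has rank 5, and its Smith normal form has invariant factors (1,1,1,1,1).

Boundary ∂_2: C_2 → C_1 acts by ∂[p,q,r] = [q,r] − [p,r] + [p,q]. For instance
  ∂[v_0,v_1,v_4] = [v_1,v_4] − [v_0,v_4] + [v_0,v_1],
  ∂[v_0,v_3,v_4] = [v_3,v_4] − [v_0,v_4] + [v_0,v_3].
The resulting 12×8 matrix has rank 7, and its Smith normal form has invariant factors (1,1,1,1,1,1,1).

Reading off H_k = ker ∂_k / im ∂_{k+1}:

  H_0: rank C_0 − rank ∂_1 = 6 − 5 = 1, and the invariant factors of ∂_1 are all 1, so H_0 = Z.
  H_1: rank ker ∂_1 − rank ∂_2 = (12 − 5) − 7 = 0, and the invariant factors of ∂_2 are all 1, so H_1 = 0.
  H_2: rank ker ∂_2 − rank ∂_3 = (8 − 7) − 0 = 1, and there is no ∂_3, so H_2 = Z.

H_0 = Z,  H_1 = 0,  H_2 = Z.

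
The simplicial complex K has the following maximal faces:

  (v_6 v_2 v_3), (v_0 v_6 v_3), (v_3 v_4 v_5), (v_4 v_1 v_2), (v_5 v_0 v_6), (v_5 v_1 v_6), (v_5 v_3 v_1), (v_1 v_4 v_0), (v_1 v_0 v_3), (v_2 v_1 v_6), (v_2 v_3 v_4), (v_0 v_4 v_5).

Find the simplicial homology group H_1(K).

Take the total order v_0 < v_1 < v_2 < v_3 < v_4 < v_5 < v_6 on the vertex set. Then K (dimension 2) consists of the simplices:

  0-simplices (7): [v_0], [v_1], [v_2], [v_3], [v_4], [v_5], [v_6]
  1-simplices (18): (18 of them)
  2-simplices (12): (12 of them)

giving chain groups C_0 ≅ Z^7, C_1 ≅ Z^18, C_2 ≅ Z^12.

Boundary ∂_1: C_1 → C_0 sends each edge [p,q] (with p < q) to q − p. For instance
  ∂[v_0,v_1] = [v_1] − [v_0].
The resulting 7×18 matrix has rank 6, and its Smith normal form has invariant factors (1,1,1,1,1,1).

Boundary ∂_2: C_2 → C_1 maps a triangle to the signed sum of its edges. For instance
  ∂[v_1,v_5,v_6] = [v_5,v_6] − [v_1,v_6] + [v_1,v_5],
  ∂[v_0,v_1,v_3] = [v_1,v_3] − [v_0,v_3] + [v_0,v_1].
As a 18×12 matrix over Z this has rank 12, with invariant factors (1,1,1,1,1,1,1,1,1,1,1,2).

Now H_k = ker ∂_k / im ∂_{k+1}, so:

  H_1: rank ker ∂_1 − rank ∂_2 = (18 − 6) − 12 = 0, and ∂_2 has invariant factor 2 > 1, so H_1 ≅ Z/2.

(K is a triangulation of the real projective plane RP^2.)

H_1 = Z/2.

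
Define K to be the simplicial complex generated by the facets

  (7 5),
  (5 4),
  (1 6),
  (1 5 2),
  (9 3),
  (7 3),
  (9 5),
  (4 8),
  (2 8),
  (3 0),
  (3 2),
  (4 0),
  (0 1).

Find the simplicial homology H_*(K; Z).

Order the vertices as 0 < 1 < 2 < 3 < 4 < 5 < 6 < 7 < 8 < 9. Listing each simplex with vertices in this order, K has dimension 2 with simplices:

  0-simplices (10): [0], [1], [2], [3], [4], [5], [6], [7], [8], [9]
  1-simplices (15): [0,1], [0,3], [0,4], [1,2], [1,5], [1,6], [2,3], [2,5], [2,8], [3,7], [3,9], [4,5], [4,8], [5,7], [5,9]
  2-simplices (1): [1,2,5]

giving chain groups C_0 ≅ Z^10, C_1 ≅ Z^15, C_2 ≅ Z^1.

Boundary ∂_1: C_1 → C_0 maps an edge to its endpoints' difference, ∂[p,q] = q − p. For instance
  ∂[0,3] = [3] − [0].
This gives a 10×15 integer matrix of rank 9; reducing to Smith normal form yields diagonal entries (1,1,1,1,1,1,1,1,1).

∂_2: C_2 → C_1 acts by ∂[p,q,r] = [q,r] − [p,r] + [p,q]. For instance
  ∂[1,2,5] = [2,5] − [1,5] + [1,2].
The resulting 15×1 matrix has rank 1, and its Smith normal form has invariant factors (1).

Reading off H_k = ker ∂_k / im ∂_{k+1}:

  H_0: rank C_0 − rank ∂_1 = 10 − 9 = 1, and the invariant factors of ∂_1 are all 1, so H_0 = Z.
  H_1: rank ker ∂_1 − rank ∂_2 = (15 − 9) − 1 = 5, and the invariant factors of ∂_2 are all 1, so H_1 = Z^5.
  H_2: rank ker ∂_2 − rank ∂_3 = (1 − 1) − 0 = 0, and there is no ∂_3, so H_2 = 0.

H_0 = Z,  H_1 = Z^5,  H_2 = 0.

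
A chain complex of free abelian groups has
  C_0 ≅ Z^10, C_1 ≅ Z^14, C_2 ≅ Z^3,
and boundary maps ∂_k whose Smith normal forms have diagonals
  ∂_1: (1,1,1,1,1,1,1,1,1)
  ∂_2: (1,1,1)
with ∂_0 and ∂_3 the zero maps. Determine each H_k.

H_0: b_0 = 10 − 0 − 9 = 1; torsion from ∂_1 factors > 1: none. So H_0 = Z.
H_1: b_1 = 14 − 9 − 3 = 2; torsion from ∂_2 factors > 1: none. So H_1 = Z^2.
H_2: b_2 = 3 − 3 − 0 = 0; torsion from ∂_3 factors > 1: none. So H_2 = 0.

H_0 = Z,  H_1 = Z^2,  H_2 = 0.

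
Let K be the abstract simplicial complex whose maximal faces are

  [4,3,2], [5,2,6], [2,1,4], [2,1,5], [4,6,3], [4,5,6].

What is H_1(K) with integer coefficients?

K has 6 vertices, 12 edges, 6 triangles.
rank ∂_1 = 5, rank ∂_2 = 6 ⇒ b_1 = 12 − 5 − 6 = 1; all invariant factors of ∂_2 are 1 so no torsion. So H_1 ≅ Z.

H_1 = Z.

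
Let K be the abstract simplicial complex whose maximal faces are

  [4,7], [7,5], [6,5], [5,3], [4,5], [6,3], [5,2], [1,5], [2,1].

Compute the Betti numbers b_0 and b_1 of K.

Take the total order 1 < 2 < 3 < 4 < 5 < 6 < 7 on the vertex set. Then K (dimension 1) consists of the simplices:

  0-simplices (7): [1], [2], [3], [4], [5], [6], [7]
  1-simplices (9): [1,2], [1,5], [2,5], [3,5], [3,6], [4,5], [4,7], [5,6], [5,7]

Hence C_0 ≅ Z^7, C_1 ≅ Z^9.

The boundary map ∂_1: C_1 → C_0 is given by ∂[p,q] = [q] − [p]. For instance
  ∂[5,6] = [6] − [5].
This gives a 7×9 integer matrix of rank 6; reducing to Smith normal form yields diagonal entries (1,1,1,1,1,1).

Reading off H_k = ker ∂_k / im ∂_{k+1}:

  H_0: rank C_0 − rank ∂_1 = 7 − 6 = 1, and the invariant factors of ∂_1 are all 1, so H_0 ≅ Z.
  H_1: rank ker ∂_1 − rank ∂_2 = (9 − 6) − 0 = 3, and there is no ∂_2, so H_1 ≅ Z^3.

Hence the Betti numbers are b_0 = 1, b_1 = 3.

b_0 = 1, b_1 = 3.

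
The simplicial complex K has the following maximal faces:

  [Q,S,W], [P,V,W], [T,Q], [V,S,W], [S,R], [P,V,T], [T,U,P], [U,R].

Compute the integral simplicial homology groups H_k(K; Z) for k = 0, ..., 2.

H_0 ≅ Z,  H_1 ≅ Z^2,  H_2 = 0.

We work with the vertex ordering P < Q < R < S < T < U < V < W. The simplices of K, each written with vertices in increasing order, are:

  0-simplices (8): P, Q, R, S, T, U, V, W
  1-simplices (14): PT, PU, PV, PW, QS, QT, QW, RS, RU, SV, SW, TU, TV, VW
  2-simplices (5): PTU, PTV, PVW, QSW, SVW

giving chain groups C_0 ≅ Z^8, C_1 ≅ Z^14, C_2 ≅ Z^5.

Boundary ∂_1: C_1 → C_0 sends each edge [p,q] (with p < q) to q − p. For instance
  ∂SV = V − S.
This gives a 8×14 integer matrix of rank 7; reducing to Smith normal form yields diagonal entries (1,1,1,1,1,1,1).

Boundary ∂_2: C_2 → C_1 acts by ∂[p,q,r] = [q,r] − [p,r] + [p,q]. For instance
  ∂PTU = TU − PU + PT,
  ∂PVW = VW − PW + PV.
As a 14×5 matrix over Z this has rank 5, with invariant factors (1,1,1,1,1).

Computing H_k = (kernel of ∂_k) / (image of ∂_{k+1}):

  H_0: rank C_0 − rank ∂_1 = 8 − 7 = 1, and the invariant factors of ∂_1 are all 1, so H_0 ≅ Z.
  H_1: rank ker ∂_1 − rank ∂_2 = (14 − 7) − 5 = 2, and the invariant factors of ∂_2 are all 1, so H_1 ≅ Z^2.
  H_2: rank ker ∂_2 − rank ∂_3 = (5 − 5) − 0 = 0, and there is no ∂_3, so H_2 ≅ 0.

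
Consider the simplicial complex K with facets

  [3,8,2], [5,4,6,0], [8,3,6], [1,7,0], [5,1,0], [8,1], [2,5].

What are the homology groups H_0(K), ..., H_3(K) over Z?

H_0 = Z,  H_1 = Z^2,  H_2 = 0,  H_3 = 0.

Take the total order 0 < 1 < 2 < 3 < 4 < 5 < 6 < 7 < 8 on the vertex set. Then K (dimension 3) consists of the simplices:

  0-simplices (9): [0], [1], [2], [3], [4], [5], [6], [7], [8]
  1-simplices (17): [0,1], [0,4], [0,5], [0,6], [0,7], [1,5], [1,7], [1,8], [2,3], [2,5], [2,8], [3,6], [3,8], [4,5], [4,6], [5,6], [6,8]
  2-simplices (8): [0,1,5], [0,1,7], [0,4,5], [0,4,6], [0,5,6], [2,3,8], [3,6,8], [4,5,6]
  3-simplices (1): [0,4,5,6]

so the chain groups are C_0 ≅ Z^9, C_1 ≅ Z^17, C_2 ≅ Z^8, C_3 ≅ Z^1.

∂_1: C_1 → C_0 sends each edge [p,q] (with p < q) to q − p.
This gives a 9×17 integer matrix of rank 8; reducing to Smith normal form yields diagonal entries (1,1,1,1,1,1,1,1).

Boundary ∂_2: C_2 → C_1 maps a triangle to the signed sum of its edges. For instance
  ∂[2,3,8] = [3,8] − [2,8] + [2,3],
  ∂[3,6,8] = [6,8] − [3,8] + [3,6].
As a 17×8 matrix over Z this has rank 7, with invariant factors (1,1,1,1,1,1,1).

∂_3: C_3 → C_2 sends each 3-simplex σ to the alternating sum Σ_i (−1)^i (σ with its i-th vertex removed). For instance
  ∂[0,4,5,6] = [4,5,6] − [0,5,6] + [0,4,6] − [0,4,5].
The resulting 8×1 matrix has rank 1, and its Smith normal form has invariant factors (1).

Now H_k = ker ∂_k / im ∂_{k+1}, so:

  H_0: rank C_0 − rank ∂_1 = 9 − 8 = 1, and the invariant factors of ∂_1 are all 1, so H_0 = Z.
  H_1: rank ker ∂_1 − rank ∂_2 = (17 − 8) − 7 = 2, and the invariant factors of ∂_2 are all 1, so H_1 = Z^2.
  H_2: rank ker ∂_2 − rank ∂_3 = (8 − 7) − 1 = 0, and the invariant factors of ∂_3 are all 1, so H_2 = 0.
  H_3: rank ker ∂_3 − rank ∂_4 = (1 − 1) − 0 = 0, and there is no ∂_4, so H_3 = 0.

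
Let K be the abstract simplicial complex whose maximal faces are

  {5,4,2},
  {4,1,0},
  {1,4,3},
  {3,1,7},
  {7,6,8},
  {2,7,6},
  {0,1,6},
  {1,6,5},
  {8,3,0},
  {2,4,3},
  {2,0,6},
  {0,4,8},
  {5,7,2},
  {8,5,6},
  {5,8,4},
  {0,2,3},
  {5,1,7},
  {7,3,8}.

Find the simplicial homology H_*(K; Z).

Take the total order 0 < 1 < 2 < 3 < 4 < 5 < 6 < 7 < 8 on the vertex set. Then K (dimension 2) consists of the simplices:

  0-simplices (9): [0], [1], [2], [3], [4], [5], [6], [7], [8]
  1-simplices (27): (27 of them)
  2-simplices (18): [0,1,4], [0,1,6], [0,2,3], [0,2,6], [0,3,8], [0,4,8], [1,3,4], [1,3,7], [1,5,6], [1,5,7], [2,3,4], [2,4,5], [2,5,7], [2,6,7], [3,7,8], [4,5,8], [5,6,8], [6,7,8]

Hence C_0 ≅ Z^9, C_1 ≅ Z^27, C_2 ≅ Z^18.

∂_1: C_1 → C_0 maps an edge to its endpoints' difference, ∂[p,q] = q − p. For instance
  ∂[6,8] = [8] − [6].
This gives a 9×27 integer matrix of rank 8; reducing to Smith normal form yields diagonal entries (1,1,1,1,1,1,1,1).

Boundary ∂_2: C_2 → C_1 acts by ∂[p,q,r] = [q,r] − [p,r] + [p,q]. For instance
  ∂[2,4,5] = [4,5] − [2,5] + [2,4],
  ∂[0,1,6] = [1,6] − [0,6] + [0,1].
As a 27×18 matrix over Z this has rank 18, with invariant factors (1,1,1,1,1,1,1,1,1,1,1,1,1,1,1,1,1,2).

Now H_k = ker ∂_k / im ∂_{k+1}, so:

  H_0: rank C_0 − rank ∂_1 = 9 − 8 = 1, and the invariant factors of ∂_1 are all 1, so H_0 = Z.
  H_1: rank ker ∂_1 − rank ∂_2 = (27 − 8) − 18 = 1, and ∂_2 has invariant factor 2 > 1, so H_1 = Z ⊕ Z/2Z.
  H_2: rank ker ∂_2 − rank ∂_3 = (18 − 18) − 0 = 0, and there is no ∂_3, so H_2 = 0.

H_0 ≅ Z,  H_1 ≅ Z ⊕ Z/2Z,  H_2 = 0.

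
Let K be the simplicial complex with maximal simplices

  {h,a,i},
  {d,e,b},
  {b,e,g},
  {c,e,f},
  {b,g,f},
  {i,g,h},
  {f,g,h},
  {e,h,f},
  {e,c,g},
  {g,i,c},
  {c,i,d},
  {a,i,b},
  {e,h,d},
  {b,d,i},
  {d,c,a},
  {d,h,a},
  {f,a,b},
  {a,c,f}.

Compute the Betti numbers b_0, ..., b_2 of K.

b_0 = 1, b_1 = 1, b_2 = 0.

We work with the vertex ordering a < b < c < d < e < f < g < h < i. The simplices of K, each written with vertices in increasing order, are:

  0-simplices (9): a, b, c, d, e, f, g, h, i
  1-simplices (27): ab, ac, ad, af, ah, ai, bd, be, bf, bg, bi, cd, ce, cf, cg, ci, de, dh, di, ef, eg, eh, fg, fh, gh, gi, hi
  2-simplices (18): abf, abi, acd, acf, adh, ahi, bde, bdi, beg, bfg, cdi, cef, ceg, cgi, deh, efh, fgh, ghi

Hence C_0 ≅ Z^9, C_1 ≅ Z^27, C_2 ≅ Z^18.

The boundary map ∂_1: C_1 → C_0 is given by ∂[p,q] = [q] − [p]. For instance
  ∂ce = e − c.
As a 9×27 matrix over Z this has rank 8, with invariant factors (1,1,1,1,1,1,1,1).

∂_2: C_2 → C_1 acts by ∂[p,q,r] = [q,r] − [p,r] + [p,q]. For instance
  ∂ahi = hi − ai + ah,
  ∂adh = dh − ah + ad.
The 27×18 boundary matrix has rank 18 and Smith normal form diag(1,1,1,1,1,1,1,1,1,1,1,1,1,1,1,1,1,2).

From H_k ≅ ker(∂_k) / im(∂_{k+1}) we obtain:

  H_0: rank C_0 − rank ∂_1 = 9 − 8 = 1, and the invariant factors of ∂_1 are all 1, so H_0 = Z.
  H_1: rank ker ∂_1 − rank ∂_2 = (27 − 8) − 18 = 1, and ∂_2 has invariant factor 2 > 1, so H_1 = Z ⊕ Z/2.
  H_2: rank ker ∂_2 − rank ∂_3 = (18 − 18) − 0 = 0, and there is no ∂_3, so H_2 = 0.

Hence the Betti numbers are b_0 = 1, b_1 = 1, b_2 = 0.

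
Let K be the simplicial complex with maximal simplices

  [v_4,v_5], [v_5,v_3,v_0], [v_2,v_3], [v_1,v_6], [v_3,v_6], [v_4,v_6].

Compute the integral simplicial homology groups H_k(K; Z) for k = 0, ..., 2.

We work with the vertex ordering v_0 < v_1 < v_2 < v_3 < v_4 < v_5 < v_6. The simplices of K, each written with vertices in increasing order, are:

  0-simplices (7): [v_0], [v_1], [v_2], [v_3], [v_4], [v_5], [v_6]
  1-simplices (8): [v_0,v_3], [v_0,v_5], [v_1,v_6], [v_2,v_3], [v_3,v_5], [v_3,v_6], [v_4,v_5], [v_4,v_6]
  2-simplices (1): [v_0,v_3,v_5]

so the chain groups are C_0 ≅ Z^7, C_1 ≅ Z^8, C_2 ≅ Z^1.

∂_1: C_1 → C_0 maps an edge to its endpoints' difference, ∂[p,q] = q − p.
The 7×8 boundary matrix has rank 6 and Smith normal form diag(1,1,1,1,1,1).

∂_2: C_2 → C_1 maps a triangle to the signed sum of its edges. For instance
  ∂[v_0,v_3,v_5] = [v_3,v_5] − [v_0,v_5] + [v_0,v_3].
The 8×1 boundary matrix has rank 1 and Smith normal form diag(1).

Computing H_k = (kernel of ∂_k) / (image of ∂_{k+1}):

  H_0: rank C_0 − rank ∂_1 = 7 − 6 = 1, and the invariant factors of ∂_1 are all 1, so H_0 = Z.
  H_1: rank ker ∂_1 − rank ∂_2 = (8 − 6) − 1 = 1, and the invariant factors of ∂_2 are all 1, so H_1 = Z.
  H_2: rank ker ∂_2 − rank ∂_3 = (1 − 1) − 0 = 0, and there is no ∂_3, so H_2 = 0.

H_0 = Z,  H_1 = Z,  H_2 = 0.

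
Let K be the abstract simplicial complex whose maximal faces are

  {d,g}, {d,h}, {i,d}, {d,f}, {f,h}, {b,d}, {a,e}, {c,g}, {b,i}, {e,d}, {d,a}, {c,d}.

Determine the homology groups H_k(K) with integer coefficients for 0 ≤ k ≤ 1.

H_0 = Z,  H_1 = Z^4.

Order the vertices as a < b < c < d < e < f < g < h < i. Listing each simplex with vertices in this order, K has dimension 1 with simplices:

  0-simplices (9): a, b, c, d, e, f, g, h, i
  1-simplices (12): ad, ae, bd, bi, cd, cg, de, df, dg, dh, di, fh

giving chain groups C_0 ≅ Z^9, C_1 ≅ Z^12.

The boundary map ∂_1: C_1 → C_0 maps an edge to its endpoints' difference, ∂[p,q] = q − p. For instance
  ∂ae = e − a.
This gives a 9×12 integer matrix of rank 8; reducing to Smith normal form yields diagonal entries (1,1,1,1,1,1,1,1).

Computing H_k = (kernel of ∂_k) / (image of ∂_{k+1}):

  H_0: rank C_0 − rank ∂_1 = 9 − 8 = 1, and the invariant factors of ∂_1 are all 1, so H_0 = Z.
  H_1: rank ker ∂_1 − rank ∂_2 = (12 − 8) − 0 = 4, and there is no ∂_2, so H_1 = Z^4.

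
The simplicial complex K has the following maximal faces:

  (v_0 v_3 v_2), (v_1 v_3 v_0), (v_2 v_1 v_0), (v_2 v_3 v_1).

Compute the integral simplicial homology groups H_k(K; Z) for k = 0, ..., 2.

H_0 ≅ Z,  H_1 = 0,  H_2 ≅ Z.

K has 4 vertices, 6 edges, 4 triangles.
rank ∂_0 = 0, rank ∂_1 = 3 ⇒ b_0 = 4 − 0 − 3 = 1; all invariant factors of ∂_1 are 1 so no torsion. So H_0 ≅ Z.
rank ∂_1 = 3, rank ∂_2 = 3 ⇒ b_1 = 6 − 3 − 3 = 0; all invariant factors of ∂_2 are 1 so no torsion. So H_1 ≅ 0.
rank ∂_2 = 3, rank ∂_3 = 0 ⇒ b_2 = 4 − 3 − 0 = 1. So H_2 ≅ Z.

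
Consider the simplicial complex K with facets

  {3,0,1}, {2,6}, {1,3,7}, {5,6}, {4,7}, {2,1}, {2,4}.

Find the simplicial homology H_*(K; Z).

Take the total order 0 < 1 < 2 < 3 < 4 < 5 < 6 < 7 on the vertex set. Then K (dimension 2) consists of the simplices:

  0-simplices (8): [0], [1], [2], [3], [4], [5], [6], [7]
  1-simplices (10): [0,1], [0,3], [1,2], [1,3], [1,7], [2,4], [2,6], [3,7], [4,7], [5,6]
  2-simplices (2): [0,1,3], [1,3,7]

so the chain groups are C_0 ≅ Z^8, C_1 ≅ Z^10, C_2 ≅ Z^2.

∂_1: C_1 → C_0 is given by ∂[p,q] = [q] − [p]. For instance
  ∂[2,6] = [6] − [2].
This gives a 8×10 integer matrix of rank 7; reducing to Smith normal form yields diagonal entries (1,1,1,1,1,1,1).

∂_2: C_2 → C_1 maps a triangle to the signed sum of its edges. For instance
  ∂[0,1,3] = [1,3] − [0,3] + [0,1],
  ∂[1,3,7] = [3,7] − [1,7] + [1,3].
As a 10×2 matrix over Z this has rank 2, with invariant factors (1,1).

Computing H_k = (kernel of ∂_k) / (image of ∂_{k+1}):

  H_0: rank C_0 − rank ∂_1 = 8 − 7 = 1, and the invariant factors of ∂_1 are all 1, so H_0 = Z.
  H_1: rank ker ∂_1 − rank ∂_2 = (10 − 7) − 2 = 1, and the invariant factors of ∂_2 are all 1, so H_1 = Z.
  H_2: rank ker ∂_2 − rank ∂_3 = (2 − 2) − 0 = 0, and there is no ∂_3, so H_2 = 0.

H_0 ≅ Z,  H_1 ≅ Z,  H_2 = 0.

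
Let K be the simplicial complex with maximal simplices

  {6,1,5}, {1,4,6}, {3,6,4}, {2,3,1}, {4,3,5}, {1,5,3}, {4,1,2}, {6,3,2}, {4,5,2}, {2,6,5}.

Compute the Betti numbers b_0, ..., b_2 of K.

b_0 = 1, b_1 = 0, b_2 = 0.

We work with the vertex ordering 1 < 2 < 3 < 4 < 5 < 6. The simplices of K, each written with vertices in increasing order, are:

  0-simplices (6): [1], [2], [3], [4], [5], [6]
  1-simplices (15): [1,2], [1,3], [1,4], [1,5], [1,6], [2,3], [2,4], [2,5], [2,6], [3,4], [3,5], [3,6], [4,5], [4,6], [5,6]
  2-simplices (10): [1,2,3], [1,2,4], [1,3,5], [1,4,6], [1,5,6], [2,3,6], [2,4,5], [2,5,6], [3,4,5], [3,4,6]

giving chain groups C_0 ≅ Z^6, C_1 ≅ Z^15, C_2 ≅ Z^10.

Boundary ∂_1: C_1 → C_0 maps an edge to its endpoints' difference, ∂[p,q] = q − p. For instance
  ∂[2,5] = [5] − [2].
The resulting 6×15 matrix has rank 5, and its Smith normal form has invariant factors (1,1,1,1,1).

∂_2: C_2 → C_1 acts by ∂[p,q,r] = [q,r] − [p,r] + [p,q]. For instance
  ∂[1,2,4] = [2,4] − [1,4] + [1,2],
  ∂[1,2,3] = [2,3] − [1,3] + [1,2].
As a 15×10 matrix over Z this has rank 10, with invariant factors (1,1,1,1,1,1,1,1,1,2).

Reading off H_k = ker ∂_k / im ∂_{k+1}:

  H_0: rank C_0 − rank ∂_1 = 6 − 5 = 1, and the invariant factors of ∂_1 are all 1, so H_0 ≅ Z.
  H_1: rank ker ∂_1 − rank ∂_2 = (15 − 5) − 10 = 0, and ∂_2 has invariant factor 2 > 1, so H_1 ≅ Z_2.
  H_2: rank ker ∂_2 − rank ∂_3 = (10 − 10) − 0 = 0, and there is no ∂_3, so H_2 ≅ 0.

Hence the Betti numbers are b_0 = 1, b_1 = 0, b_2 = 0.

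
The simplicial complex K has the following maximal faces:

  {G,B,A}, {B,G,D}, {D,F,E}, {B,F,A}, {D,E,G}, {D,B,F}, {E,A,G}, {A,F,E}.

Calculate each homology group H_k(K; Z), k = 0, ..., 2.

H_0 ≅ Z,  H_1 = 0,  H_2 ≅ Z.

Order the vertices as A < B < D < E < F < G. Listing each simplex with vertices in this order, K has dimension 2 with simplices:

  0-simplices (6): A, B, D, E, F, G
  1-simplices (12): AB, AE, AF, AG, BD, BF, BG, DE, DF, DG, EF, EG
  2-simplices (8): ABF, ABG, AEF, AEG, BDF, BDG, DEF, DEG

Hence C_0 ≅ Z^6, C_1 ≅ Z^12, C_2 ≅ Z^8.

∂_1: C_1 → C_0 sends each edge [p,q] (with p < q) to q − p.
This gives a 6×12 integer matrix of rank 5; reducing to Smith normal form yields diagonal entries (1,1,1,1,1).

Boundary ∂_2: C_2 → C_1 acts by ∂[p,q,r] = [q,r] − [p,r] + [p,q]. For instance
  ∂AEG = EG − AG + AE,
  ∂BDG = DG − BG + BD.
The 12×8 boundary matrix has rank 7 and Smith normal form diag(1,1,1,1,1,1,1).

Reading off H_k = ker ∂_k / im ∂_{k+1}:

  H_0: rank C_0 − rank ∂_1 = 6 − 5 = 1, and the invariant factors of ∂_1 are all 1, so H_0 ≅ Z.
  H_1: rank ker ∂_1 − rank ∂_2 = (12 − 5) − 7 = 0, and the invariant factors of ∂_2 are all 1, so H_1 ≅ 0.
  H_2: rank ker ∂_2 − rank ∂_3 = (8 − 7) − 0 = 1, and there is no ∂_3, so H_2 ≅ Z.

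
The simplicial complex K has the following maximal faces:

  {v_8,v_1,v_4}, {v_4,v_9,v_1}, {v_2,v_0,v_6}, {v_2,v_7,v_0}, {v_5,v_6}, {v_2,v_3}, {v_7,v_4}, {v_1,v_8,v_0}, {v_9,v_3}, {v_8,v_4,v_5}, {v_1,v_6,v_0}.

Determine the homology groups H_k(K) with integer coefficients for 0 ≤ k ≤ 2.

H_0 = Z,  H_1 = Z^3,  H_2 = 0.

Fix the vertex order v_0 < v_1 < v_2 < v_3 < v_4 < v_5 < v_6 < v_7 < v_8 < v_9 and write every simplex with vertices in increasing order. Then dim K = 2 and the simplices of K are:

  0-simplices (10): [v_0], [v_1], [v_2], [v_3], [v_4], [v_5], [v_6], [v_7], [v_8], [v_9]
  1-simplices (19): (19 of them)
  2-simplices (7): [v_0,v_1,v_6], [v_0,v_1,v_8], [v_0,v_2,v_6], [v_0,v_2,v_7], [v_1,v_4,v_8], [v_1,v_4,v_9], [v_4,v_5,v_8]

Hence C_0 ≅ Z^10, C_1 ≅ Z^19, C_2 ≅ Z^7.

The boundary map ∂_1: C_1 → C_0 is given by ∂[p,q] = [q] − [p]. For instance
  ∂[v_4,v_9] = [v_9] − [v_4].
The 10×19 boundary matrix has rank 9 and Smith normal form diag(1,1,1,1,1,1,1,1,1).

Boundary ∂_2: C_2 → C_1 acts by ∂[p,q,r] = [q,r] − [p,r] + [p,q]. For instance
  ∂[v_1,v_4,v_9] = [v_4,v_9] − [v_1,v_9] + [v_1,v_4],
  ∂[v_0,v_2,v_6] = [v_2,v_6] − [v_0,v_6] + [v_0,v_2].
The resulting 19×7 matrix has rank 7, and its Smith normal form has invariant factors (1,1,1,1,1,1,1).

Computing H_k = (kernel of ∂_k) / (image of ∂_{k+1}):

  H_0: rank C_0 − rank ∂_1 = 10 − 9 = 1, and the invariant factors of ∂_1 are all 1, so H_0 ≅ Z.
  H_1: rank ker ∂_1 − rank ∂_2 = (19 − 9) − 7 = 3, and the invariant factors of ∂_2 are all 1, so H_1 ≅ Z^3.
  H_2: rank ker ∂_2 − rank ∂_3 = (7 − 7) − 0 = 0, and there is no ∂_3, so H_2 ≅ 0.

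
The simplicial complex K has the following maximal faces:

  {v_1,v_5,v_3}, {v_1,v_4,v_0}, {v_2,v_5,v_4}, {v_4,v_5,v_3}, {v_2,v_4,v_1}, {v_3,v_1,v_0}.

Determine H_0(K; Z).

H_0 ≅ Z.

Order the vertices as v_0 < v_1 < v_2 < v_3 < v_4 < v_5. Listing each simplex with vertices in this order, K has dimension 2 with simplices:

  0-simplices (6): [v_0], [v_1], [v_2], [v_3], [v_4], [v_5]
  1-simplices (12): [v_0,v_1], [v_0,v_3], [v_0,v_4], [v_1,v_2], [v_1,v_3], [v_1,v_4], [v_1,v_5], [v_2,v_4], [v_2,v_5], [v_3,v_4], [v_3,v_5], [v_4,v_5]
  2-simplices (6): [v_0,v_1,v_3], [v_0,v_1,v_4], [v_1,v_2,v_4], [v_1,v_3,v_5], [v_2,v_4,v_5], [v_3,v_4,v_5]

so the chain groups are C_0 ≅ Z^6, C_1 ≅ Z^12, C_2 ≅ Z^6.

The boundary map ∂_1: C_1 → C_0 is given by ∂[p,q] = [q] − [p].
This gives a 6×12 integer matrix of rank 5; reducing to Smith normal form yields diagonal entries (1,1,1,1,1).

Boundary ∂_2: C_2 → C_1 acts by ∂[p,q,r] = [q,r] − [p,r] + [p,q]. For instance
  ∂[v_0,v_1,v_4] = [v_1,v_4] − [v_0,v_4] + [v_0,v_1],
  ∂[v_0,v_1,v_3] = [v_1,v_3] − [v_0,v_3] + [v_0,v_1].
The resulting 12×6 matrix has rank 6, and its Smith normal form has invariant factors (1,1,1,1,1,1).

Reading off H_k = ker ∂_k / im ∂_{k+1}:

  H_0: rank C_0 − rank ∂_1 = 6 − 5 = 1, and the invariant factors of ∂_1 are all 1, so H_0 = Z.

(K is a triangulation of the cylinder S^1 x I.)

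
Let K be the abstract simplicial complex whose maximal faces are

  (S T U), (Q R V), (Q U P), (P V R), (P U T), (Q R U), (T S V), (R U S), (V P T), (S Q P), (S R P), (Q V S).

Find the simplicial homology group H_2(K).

Fix the vertex order P < Q < R < S < T < U < V and write every simplex with vertices in increasing order. Then dim K = 2 and the simplices of K are:

  0-simplices (7): P, Q, R, S, T, U, V
  1-simplices (18): PQ, PR, PS, PT, PU, PV, QR, QS, QU, QV, RS, RU, RV, ST, SU, SV, TU, TV
  2-simplices (12): PQS, PQU, PRS, PRV, PTU, PTV, QRU, QRV, QSV, RSU, STU, STV

so the chain groups are C_0 ≅ Z^7, C_1 ≅ Z^18, C_2 ≅ Z^12.

The boundary map ∂_1: C_1 → C_0 is given by ∂[p,q] = [q] − [p].
The 7×18 boundary matrix has rank 6 and Smith normal form diag(1,1,1,1,1,1).

Boundary ∂_2: C_2 → C_1 maps a triangle to the signed sum of its edges. For instance
  ∂RSU = SU − RU + RS,
  ∂STV = TV − SV + ST.
As a 18×12 matrix over Z this has rank 12, with invariant factors (1,1,1,1,1,1,1,1,1,1,1,2).

Reading off H_k = ker ∂_k / im ∂_{k+1}:

  H_2: rank ker ∂_2 − rank ∂_3 = (12 − 12) − 0 = 0, and there is no ∂_3, so H_2 = 0.

H_2 ≅ 0.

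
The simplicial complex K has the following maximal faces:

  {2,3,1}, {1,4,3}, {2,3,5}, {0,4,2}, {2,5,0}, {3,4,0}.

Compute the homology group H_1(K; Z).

Fix the vertex order 0 < 1 < 2 < 3 < 4 < 5 and write every simplex with vertices in increasing order. Then dim K = 2 and the simplices of K are:

  0-simplices (6): [0], [1], [2], [3], [4], [5]
  1-simplices (12): [0,2], [0,3], [0,4], [0,5], [1,2], [1,3], [1,4], [2,3], [2,4], [2,5], [3,4], [3,5]
  2-simplices (6): [0,2,4], [0,2,5], [0,3,4], [1,2,3], [1,3,4], [2,3,5]

Hence C_0 ≅ Z^6, C_1 ≅ Z^12, C_2 ≅ Z^6.

∂_1: C_1 → C_0 sends each edge [p,q] (with p < q) to q − p.
This gives a 6×12 integer matrix of rank 5; reducing to Smith normal form yields diagonal entries (1,1,1,1,1).

Boundary ∂_2: C_2 → C_1 maps a triangle to the signed sum of its edges. For instance
  ∂[2,3,5] = [3,5] − [2,5] + [2,3],
  ∂[1,2,3] = [2,3] − [1,3] + [1,2].
This gives a 12×6 integer matrix of rank 6; reducing to Smith normal form yields diagonal entries (1,1,1,1,1,1).

From H_k ≅ ker(∂_k) / im(∂_{k+1}) we obtain:

  H_1: rank ker ∂_1 − rank ∂_2 = (12 − 5) − 6 = 1, and the invariant factors of ∂_2 are all 1, so H_1 ≅ Z.

H_1 = Z.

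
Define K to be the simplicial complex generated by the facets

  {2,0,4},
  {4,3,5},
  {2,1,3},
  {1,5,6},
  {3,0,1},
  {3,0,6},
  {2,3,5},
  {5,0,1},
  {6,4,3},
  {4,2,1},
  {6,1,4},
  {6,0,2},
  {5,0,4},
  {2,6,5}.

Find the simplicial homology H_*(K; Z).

We work with the vertex ordering 0 < 1 < 2 < 3 < 4 < 5 < 6. The simplices of K, each written with vertices in increasing order, are:

  0-simplices (7): [0], [1], [2], [3], [4], [5], [6]
  1-simplices (21): [0,1], [0,2], [0,3], [0,4], [0,5], [0,6], [1,2], [1,3], [1,4], [1,5], [1,6], [2,3], [2,4], [2,5], [2,6], [3,4], [3,5], [3,6], [4,5], [4,6], [5,6]
  2-simplices (14): [0,1,3], [0,1,5], [0,2,4], [0,2,6], [0,3,6], [0,4,5], [1,2,3], [1,2,4], [1,4,6], [1,5,6], [2,3,5], [2,5,6], [3,4,5], [3,4,6]

giving chain groups C_0 ≅ Z^7, C_1 ≅ Z^21, C_2 ≅ Z^14.

∂_1: C_1 → C_0 sends each edge [p,q] (with p < q) to q − p.
The resulting 7×21 matrix has rank 6, and its Smith normal form has invariant factors (1,1,1,1,1,1).

∂_2: C_2 → C_1 acts by ∂[p,q,r] = [q,r] − [p,r] + [p,q]. For instance
  ∂[0,4,5] = [4,5] − [0,5] + [0,4],
  ∂[1,2,4] = [2,4] − [1,4] + [1,2].
As a 21×14 matrix over Z this has rank 13, with invariant factors (1,1,1,1,1,1,1,1,1,1,1,1,1).

From H_k ≅ ker(∂_k) / im(∂_{k+1}) we obtain:

  H_0: rank C_0 − rank ∂_1 = 7 − 6 = 1, and the invariant factors of ∂_1 are all 1, so H_0 ≅ Z.
  H_1: rank ker ∂_1 − rank ∂_2 = (21 − 6) − 13 = 2, and the invariant factors of ∂_2 are all 1, so H_1 ≅ Z^2.
  H_2: rank ker ∂_2 − rank ∂_3 = (14 − 13) − 0 = 1, and there is no ∂_3, so H_2 ≅ Z.

As a check, the Euler characteristic is 7 − 21 + 14 = 0, which agrees with 1 − 2 + 1 = 0.
(K is a triangulation of the torus T^2.)

H_0 ≅ Z,  H_1 ≅ Z^2,  H_2 ≅ Z.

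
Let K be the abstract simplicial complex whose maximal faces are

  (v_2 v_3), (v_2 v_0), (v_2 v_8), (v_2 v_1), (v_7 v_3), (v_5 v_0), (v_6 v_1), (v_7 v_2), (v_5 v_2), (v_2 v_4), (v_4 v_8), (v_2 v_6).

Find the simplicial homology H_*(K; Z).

Fix the vertex order v_0 < v_1 < v_2 < v_3 < v_4 < v_5 < v_6 < v_7 < v_8 and write every simplex with vertices in increasing order. Then dim K = 1 and the simplices of K are:

  0-simplices (9): [v_0], [v_1], [v_2], [v_3], [v_4], [v_5], [v_6], [v_7], [v_8]
  1-simplices (12): [v_0,v_2], [v_0,v_5], [v_1,v_2], [v_1,v_6], [v_2,v_3], [v_2,v_4], [v_2,v_5], [v_2,v_6], [v_2,v_7], [v_2,v_8], [v_3,v_7], [v_4,v_8]

giving chain groups C_0 ≅ Z^9, C_1 ≅ Z^12.

∂_1: C_1 → C_0 maps an edge to its endpoints' difference, ∂[p,q] = q − p. For instance
  ∂[v_3,v_7] = [v_7] − [v_3].
As a 9×12 matrix over Z this has rank 8, with invariant factors (1,1,1,1,1,1,1,1).

From H_k ≅ ker(∂_k) / im(∂_{k+1}) we obtain:

  H_0: rank C_0 − rank ∂_1 = 9 − 8 = 1, and the invariant factors of ∂_1 are all 1, so H_0 = Z.
  H_1: rank ker ∂_1 − rank ∂_2 = (12 − 8) − 0 = 4, and there is no ∂_2, so H_1 = Z^4.

H_0 ≅ Z,  H_1 ≅ Z^4.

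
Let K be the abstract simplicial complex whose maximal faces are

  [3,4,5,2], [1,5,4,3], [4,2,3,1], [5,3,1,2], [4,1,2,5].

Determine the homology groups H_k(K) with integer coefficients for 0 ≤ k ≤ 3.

Fix the vertex order 1 < 2 < 3 < 4 < 5 and write every simplex with vertices in increasing order. Then dim K = 3 and the simplices of K are:

  0-simplices (5): [1], [2], [3], [4], [5]
  1-simplices (10): [1,2], [1,3], [1,4], [1,5], [2,3], [2,4], [2,5], [3,4], [3,5], [4,5]
  2-simplices (10): [1,2,3], [1,2,4], [1,2,5], [1,3,4], [1,3,5], [1,4,5], [2,3,4], [2,3,5], [2,4,5], [3,4,5]
  3-simplices (5): [1,2,3,4], [1,2,3,5], [1,2,4,5], [1,3,4,5], [2,3,4,5]

so the chain groups are C_0 ≅ Z^5, C_1 ≅ Z^10, C_2 ≅ Z^10, C_3 ≅ Z^5.

∂_1: C_1 → C_0 sends each edge [p,q] (with p < q) to q − p. For instance
  ∂[3,5] = [5] − [3].
This gives a 5×10 integer matrix of rank 4; reducing to Smith normal form yields diagonal entries (1,1,1,1).

Boundary ∂_2: C_2 → C_1 sends each 2-simplex [p,q,r] to [q,r] − [p,r] + [p,q]. For instance
  ∂[2,3,4] = [3,4] − [2,4] + [2,3],
  ∂[1,2,5] = [2,5] − [1,5] + [1,2].
The 10×10 boundary matrix has rank 6 and Smith normal form diag(1,1,1,1,1,1).

∂_3: C_3 → C_2 sends each 3-simplex σ to the alternating sum Σ_i (−1)^i (σ with its i-th vertex removed). For instance
  ∂[2,3,4,5] = [3,4,5] − [2,4,5] + [2,3,5] − [2,3,4],
  ∂[1,2,3,4] = [2,3,4] − [1,3,4] + [1,2,4] − [1,2,3].
This gives a 10×5 integer matrix of rank 4; reducing to Smith normal form yields diagonal entries (1,1,1,1).

Now H_k = ker ∂_k / im ∂_{k+1}, so:

  H_0: rank C_0 − rank ∂_1 = 5 − 4 = 1, and the invariant factors of ∂_1 are all 1, so H_0 ≅ Z.
  H_1: rank ker ∂_1 − rank ∂_2 = (10 − 4) − 6 = 0, and the invariant factors of ∂_2 are all 1, so H_1 ≅ 0.
  H_2: rank ker ∂_2 − rank ∂_3 = (10 − 6) − 4 = 0, and the invariant factors of ∂_3 are all 1, so H_2 ≅ 0.
  H_3: rank ker ∂_3 − rank ∂_4 = (5 − 4) − 0 = 1, and there is no ∂_4, so H_3 ≅ Z.

H_0 = Z,  H_1 = 0,  H_2 = 0,  H_3 = Z.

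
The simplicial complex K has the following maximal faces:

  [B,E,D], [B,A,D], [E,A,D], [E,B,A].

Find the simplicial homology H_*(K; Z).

H_0 ≅ Z,  H_1 = 0,  H_2 ≅ Z.

Take the total order A < B < D < E on the vertex set. Then K (dimension 2) consists of the simplices:

  0-simplices (4): A, B, D, E
  1-simplices (6): AB, AD, AE, BD, BE, DE
  2-simplices (4): ABD, ABE, ADE, BDE

giving chain groups C_0 ≅ Z^4, C_1 ≅ Z^6, C_2 ≅ Z^4.

The boundary map ∂_1: C_1 → C_0 is given by ∂[p,q] = [q] − [p]. For instance
  ∂AD = D − A.
This gives a 4×6 integer matrix of rank 3; reducing to Smith normal form yields diagonal entries (1,1,1).

∂_2: C_2 → C_1 acts by ∂[p,q,r] = [q,r] − [p,r] + [p,q]. For instance
  ∂ABD = BD − AD + AB,
  ∂ADE = DE − AE + AD.
The resulting 6×4 matrix has rank 3, and its Smith normal form has invariant factors (1,1,1).

Now H_k = ker ∂_k / im ∂_{k+1}, so:

  H_0: rank C_0 − rank ∂_1 = 4 − 3 = 1, and the invariant factors of ∂_1 are all 1, so H_0 ≅ Z.
  H_1: rank ker ∂_1 − rank ∂_2 = (6 − 3) − 3 = 0, and the invariant factors of ∂_2 are all 1, so H_1 ≅ 0.
  H_2: rank ker ∂_2 − rank ∂_3 = (4 − 3) − 0 = 1, and there is no ∂_3, so H_2 ≅ Z.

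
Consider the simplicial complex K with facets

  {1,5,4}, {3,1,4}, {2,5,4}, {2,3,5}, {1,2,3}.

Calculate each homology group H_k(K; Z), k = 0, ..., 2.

H_0 = Z,  H_1 = Z,  H_2 = 0.

K has 5 vertices, 10 edges, 5 triangles.
rank ∂_0 = 0, rank ∂_1 = 4 ⇒ b_0 = 5 − 0 − 4 = 1; all invariant factors of ∂_1 are 1 so no torsion. So H_0 = Z.
rank ∂_1 = 4, rank ∂_2 = 5 ⇒ b_1 = 10 − 4 − 5 = 1; all invariant factors of ∂_2 are 1 so no torsion. So H_1 = Z.
rank ∂_2 = 5, rank ∂_3 = 0 ⇒ b_2 = 5 − 5 − 0 = 0. So H_2 = 0.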